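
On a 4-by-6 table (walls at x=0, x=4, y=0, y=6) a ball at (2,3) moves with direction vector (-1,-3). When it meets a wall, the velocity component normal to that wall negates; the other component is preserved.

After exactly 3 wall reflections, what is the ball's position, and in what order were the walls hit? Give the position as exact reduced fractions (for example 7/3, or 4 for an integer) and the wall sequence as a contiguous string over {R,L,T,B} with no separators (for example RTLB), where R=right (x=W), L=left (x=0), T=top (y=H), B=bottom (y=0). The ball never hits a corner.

1. t=1 → B at (1,0); v=(-1,3)
2. t=1 → L at (0,3); v=(1,3)
3. t=1 → T at (1,6); v=(1,-3)

Final position: (1,6)
Wall sequence: BLT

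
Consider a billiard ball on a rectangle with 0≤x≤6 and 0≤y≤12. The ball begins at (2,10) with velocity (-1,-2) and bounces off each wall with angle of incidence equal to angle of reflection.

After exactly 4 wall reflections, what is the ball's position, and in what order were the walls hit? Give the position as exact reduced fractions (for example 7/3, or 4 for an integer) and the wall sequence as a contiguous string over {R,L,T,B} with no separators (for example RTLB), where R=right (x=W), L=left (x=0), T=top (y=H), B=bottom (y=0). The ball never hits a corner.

Final position: (3,12)
Wall sequence: LBRT

1. t=2 → L at (0,6); v=(1,-2)
2. t=3 → B at (3,0); v=(1,2)
3. t=3 → R at (6,6); v=(-1,2)
4. t=3 → T at (3,12); v=(-1,-2)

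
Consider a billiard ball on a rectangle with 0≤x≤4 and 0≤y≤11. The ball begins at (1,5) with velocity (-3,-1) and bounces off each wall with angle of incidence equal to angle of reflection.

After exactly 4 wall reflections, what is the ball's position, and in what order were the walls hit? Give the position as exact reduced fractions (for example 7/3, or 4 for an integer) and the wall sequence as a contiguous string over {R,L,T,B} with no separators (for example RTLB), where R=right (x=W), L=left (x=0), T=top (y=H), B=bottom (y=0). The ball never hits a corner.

Final position: (4,2/3)
Wall sequence: LRLR

1. t=1/3 → L at (0,14/3); v=(3,-1)
2. t=4/3 → R at (4,10/3); v=(-3,-1)
3. t=4/3 → L at (0,2); v=(3,-1)
4. t=4/3 → R at (4,2/3); v=(-3,-1)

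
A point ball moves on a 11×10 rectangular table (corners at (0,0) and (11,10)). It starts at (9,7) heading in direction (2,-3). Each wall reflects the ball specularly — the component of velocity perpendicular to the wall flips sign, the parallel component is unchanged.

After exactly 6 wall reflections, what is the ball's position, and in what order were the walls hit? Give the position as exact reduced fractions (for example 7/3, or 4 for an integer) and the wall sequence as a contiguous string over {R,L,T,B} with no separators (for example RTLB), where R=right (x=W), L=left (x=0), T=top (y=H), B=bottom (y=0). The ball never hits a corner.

1. t=1 → R at (11,4); v=(-2,-3)
2. t=4/3 → B at (25/3,0); v=(-2,3)
3. t=10/3 → T at (5/3,10); v=(-2,-3)
4. t=5/6 → L at (0,15/2); v=(2,-3)
5. t=5/2 → B at (5,0); v=(2,3)
6. t=3 → R at (11,9); v=(-2,3)

Final position: (11,9)
Wall sequence: RBTLBR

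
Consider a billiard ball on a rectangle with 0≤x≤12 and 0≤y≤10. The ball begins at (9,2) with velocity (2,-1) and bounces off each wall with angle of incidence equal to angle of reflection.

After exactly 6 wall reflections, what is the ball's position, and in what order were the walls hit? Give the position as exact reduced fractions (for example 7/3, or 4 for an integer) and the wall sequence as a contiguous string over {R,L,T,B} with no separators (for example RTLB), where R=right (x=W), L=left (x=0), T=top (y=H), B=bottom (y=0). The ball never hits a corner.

Final position: (0,5/2)
Wall sequence: RBLTRL

1. t=3/2 → R at (12,1/2); v=(-2,-1)
2. t=1/2 → B at (11,0); v=(-2,1)
3. t=11/2 → L at (0,11/2); v=(2,1)
4. t=9/2 → T at (9,10); v=(2,-1)
5. t=3/2 → R at (12,17/2); v=(-2,-1)
6. t=6 → L at (0,5/2); v=(2,-1)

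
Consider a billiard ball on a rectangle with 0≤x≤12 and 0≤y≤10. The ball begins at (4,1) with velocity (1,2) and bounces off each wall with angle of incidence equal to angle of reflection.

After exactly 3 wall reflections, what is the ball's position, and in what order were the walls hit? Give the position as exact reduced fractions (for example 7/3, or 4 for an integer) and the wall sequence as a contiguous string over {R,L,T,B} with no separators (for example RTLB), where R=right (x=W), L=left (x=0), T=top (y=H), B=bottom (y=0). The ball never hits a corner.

1. t=9/2 → T at (17/2,10); v=(1,-2)
2. t=7/2 → R at (12,3); v=(-1,-2)
3. t=3/2 → B at (21/2,0); v=(-1,2)

Final position: (21/2,0)
Wall sequence: TRB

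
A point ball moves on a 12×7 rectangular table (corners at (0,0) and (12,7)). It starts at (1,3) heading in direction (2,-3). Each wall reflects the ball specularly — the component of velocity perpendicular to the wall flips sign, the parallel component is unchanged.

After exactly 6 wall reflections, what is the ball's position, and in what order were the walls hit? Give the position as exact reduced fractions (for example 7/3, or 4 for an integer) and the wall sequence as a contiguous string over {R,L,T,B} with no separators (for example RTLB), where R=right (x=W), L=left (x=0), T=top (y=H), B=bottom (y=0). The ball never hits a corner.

Final position: (7/3,0)
Wall sequence: BTRBTB

1. t=1 → B at (3,0); v=(2,3)
2. t=7/3 → T at (23/3,7); v=(2,-3)
3. t=13/6 → R at (12,1/2); v=(-2,-3)
4. t=1/6 → B at (35/3,0); v=(-2,3)
5. t=7/3 → T at (7,7); v=(-2,-3)
6. t=7/3 → B at (7/3,0); v=(-2,3)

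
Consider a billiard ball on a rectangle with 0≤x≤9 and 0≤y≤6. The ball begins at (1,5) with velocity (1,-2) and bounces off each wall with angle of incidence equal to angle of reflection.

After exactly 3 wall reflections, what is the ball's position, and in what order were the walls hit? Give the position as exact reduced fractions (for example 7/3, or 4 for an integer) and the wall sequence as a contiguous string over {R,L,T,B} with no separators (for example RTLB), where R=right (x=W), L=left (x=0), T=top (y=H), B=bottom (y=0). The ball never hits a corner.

Final position: (9,1)
Wall sequence: BTR

1. t=5/2 → B at (7/2,0); v=(1,2)
2. t=3 → T at (13/2,6); v=(1,-2)
3. t=5/2 → R at (9,1); v=(-1,-2)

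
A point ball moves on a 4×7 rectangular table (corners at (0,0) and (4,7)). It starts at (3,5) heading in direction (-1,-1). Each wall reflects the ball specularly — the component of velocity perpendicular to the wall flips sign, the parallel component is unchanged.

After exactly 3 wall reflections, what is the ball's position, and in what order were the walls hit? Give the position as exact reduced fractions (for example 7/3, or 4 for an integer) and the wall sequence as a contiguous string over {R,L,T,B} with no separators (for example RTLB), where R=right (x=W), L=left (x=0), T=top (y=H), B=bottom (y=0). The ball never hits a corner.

Final position: (4,2)
Wall sequence: LBR

1. t=3 → L at (0,2); v=(1,-1)
2. t=2 → B at (2,0); v=(1,1)
3. t=2 → R at (4,2); v=(-1,1)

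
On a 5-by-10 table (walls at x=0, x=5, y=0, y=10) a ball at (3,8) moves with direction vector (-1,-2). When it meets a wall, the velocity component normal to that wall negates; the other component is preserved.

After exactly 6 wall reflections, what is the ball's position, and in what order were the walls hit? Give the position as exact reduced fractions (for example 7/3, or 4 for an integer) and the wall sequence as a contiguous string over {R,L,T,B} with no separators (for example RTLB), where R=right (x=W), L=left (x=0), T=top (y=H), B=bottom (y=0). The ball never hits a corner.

Final position: (1,0)
Wall sequence: LBRTLB

1. t=3 → L at (0,2); v=(1,-2)
2. t=1 → B at (1,0); v=(1,2)
3. t=4 → R at (5,8); v=(-1,2)
4. t=1 → T at (4,10); v=(-1,-2)
5. t=4 → L at (0,2); v=(1,-2)
6. t=1 → B at (1,0); v=(1,2)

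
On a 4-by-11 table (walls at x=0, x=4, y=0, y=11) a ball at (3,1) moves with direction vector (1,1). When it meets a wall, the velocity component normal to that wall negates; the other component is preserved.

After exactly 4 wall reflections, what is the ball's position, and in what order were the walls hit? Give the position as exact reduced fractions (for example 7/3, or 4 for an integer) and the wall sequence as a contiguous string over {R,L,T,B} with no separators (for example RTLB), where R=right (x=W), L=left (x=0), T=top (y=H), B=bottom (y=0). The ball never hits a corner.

Final position: (3,11)
Wall sequence: RLRT

1. t=1 → R at (4,2); v=(-1,1)
2. t=4 → L at (0,6); v=(1,1)
3. t=4 → R at (4,10); v=(-1,1)
4. t=1 → T at (3,11); v=(-1,-1)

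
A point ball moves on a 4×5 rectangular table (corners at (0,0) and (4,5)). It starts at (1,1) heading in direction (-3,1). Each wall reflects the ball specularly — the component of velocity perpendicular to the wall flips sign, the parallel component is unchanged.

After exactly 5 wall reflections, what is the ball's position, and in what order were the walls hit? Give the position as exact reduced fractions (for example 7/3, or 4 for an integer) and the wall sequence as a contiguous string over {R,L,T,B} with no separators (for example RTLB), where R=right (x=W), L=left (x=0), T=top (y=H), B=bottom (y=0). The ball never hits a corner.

Final position: (4,14/3)
Wall sequence: LRLTR

1. t=1/3 → L at (0,4/3); v=(3,1)
2. t=4/3 → R at (4,8/3); v=(-3,1)
3. t=4/3 → L at (0,4); v=(3,1)
4. t=1 → T at (3,5); v=(3,-1)
5. t=1/3 → R at (4,14/3); v=(-3,-1)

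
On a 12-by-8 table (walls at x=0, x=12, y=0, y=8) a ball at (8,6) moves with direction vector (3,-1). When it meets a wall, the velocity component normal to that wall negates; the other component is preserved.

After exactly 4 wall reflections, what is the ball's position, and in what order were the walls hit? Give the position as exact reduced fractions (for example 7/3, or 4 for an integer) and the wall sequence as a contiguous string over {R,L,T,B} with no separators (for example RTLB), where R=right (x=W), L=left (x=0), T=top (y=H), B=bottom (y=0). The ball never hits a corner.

Final position: (12,10/3)
Wall sequence: RLBR

1. t=4/3 → R at (12,14/3); v=(-3,-1)
2. t=4 → L at (0,2/3); v=(3,-1)
3. t=2/3 → B at (2,0); v=(3,1)
4. t=10/3 → R at (12,10/3); v=(-3,1)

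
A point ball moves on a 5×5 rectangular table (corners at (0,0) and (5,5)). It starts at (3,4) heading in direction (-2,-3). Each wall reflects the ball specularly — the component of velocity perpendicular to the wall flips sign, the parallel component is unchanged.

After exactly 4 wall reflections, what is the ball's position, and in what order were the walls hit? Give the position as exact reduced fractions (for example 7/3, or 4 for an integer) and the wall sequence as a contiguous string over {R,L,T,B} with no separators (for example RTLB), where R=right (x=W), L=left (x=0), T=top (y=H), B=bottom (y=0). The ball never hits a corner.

Final position: (5,2)
Wall sequence: BLTR

1. t=4/3 → B at (1/3,0); v=(-2,3)
2. t=1/6 → L at (0,1/2); v=(2,3)
3. t=3/2 → T at (3,5); v=(2,-3)
4. t=1 → R at (5,2); v=(-2,-3)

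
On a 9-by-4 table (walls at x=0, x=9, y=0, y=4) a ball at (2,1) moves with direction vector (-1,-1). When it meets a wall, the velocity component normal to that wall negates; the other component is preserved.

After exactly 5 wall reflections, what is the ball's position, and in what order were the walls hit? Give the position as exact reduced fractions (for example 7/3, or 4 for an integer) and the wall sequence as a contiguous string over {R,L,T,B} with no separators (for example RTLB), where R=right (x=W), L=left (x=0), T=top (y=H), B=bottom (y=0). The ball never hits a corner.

1. t=1 → B at (1,0); v=(-1,1)
2. t=1 → L at (0,1); v=(1,1)
3. t=3 → T at (3,4); v=(1,-1)
4. t=4 → B at (7,0); v=(1,1)
5. t=2 → R at (9,2); v=(-1,1)

Final position: (9,2)
Wall sequence: BLTBR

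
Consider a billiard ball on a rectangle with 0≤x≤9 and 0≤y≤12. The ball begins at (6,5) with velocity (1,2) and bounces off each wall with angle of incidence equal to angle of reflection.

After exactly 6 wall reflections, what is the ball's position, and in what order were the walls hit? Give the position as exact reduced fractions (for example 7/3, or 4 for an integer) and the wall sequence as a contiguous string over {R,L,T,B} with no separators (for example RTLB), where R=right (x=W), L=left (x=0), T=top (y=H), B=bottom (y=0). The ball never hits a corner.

1. t=3 → R at (9,11); v=(-1,2)
2. t=1/2 → T at (17/2,12); v=(-1,-2)
3. t=6 → B at (5/2,0); v=(-1,2)
4. t=5/2 → L at (0,5); v=(1,2)
5. t=7/2 → T at (7/2,12); v=(1,-2)
6. t=11/2 → R at (9,1); v=(-1,-2)

Final position: (9,1)
Wall sequence: RTBLTR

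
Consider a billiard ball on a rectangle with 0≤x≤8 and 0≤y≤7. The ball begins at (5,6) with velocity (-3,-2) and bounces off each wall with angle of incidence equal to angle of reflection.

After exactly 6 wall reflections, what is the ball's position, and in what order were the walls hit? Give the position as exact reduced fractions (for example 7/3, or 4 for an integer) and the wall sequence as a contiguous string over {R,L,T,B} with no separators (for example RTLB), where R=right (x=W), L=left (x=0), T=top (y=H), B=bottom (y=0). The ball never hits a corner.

1. t=5/3 → L at (0,8/3); v=(3,-2)
2. t=4/3 → B at (4,0); v=(3,2)
3. t=4/3 → R at (8,8/3); v=(-3,2)
4. t=13/6 → T at (3/2,7); v=(-3,-2)
5. t=1/2 → L at (0,6); v=(3,-2)
6. t=8/3 → R at (8,2/3); v=(-3,-2)

Final position: (8,2/3)
Wall sequence: LBRTLR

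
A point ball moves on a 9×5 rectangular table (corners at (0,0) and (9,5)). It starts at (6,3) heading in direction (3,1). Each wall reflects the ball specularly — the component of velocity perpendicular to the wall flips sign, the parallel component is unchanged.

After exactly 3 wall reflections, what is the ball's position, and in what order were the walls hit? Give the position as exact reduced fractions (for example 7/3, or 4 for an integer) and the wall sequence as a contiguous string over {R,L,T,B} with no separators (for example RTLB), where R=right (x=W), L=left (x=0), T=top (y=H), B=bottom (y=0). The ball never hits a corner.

Final position: (0,3)
Wall sequence: RTL

1. t=1 → R at (9,4); v=(-3,1)
2. t=1 → T at (6,5); v=(-3,-1)
3. t=2 → L at (0,3); v=(3,-1)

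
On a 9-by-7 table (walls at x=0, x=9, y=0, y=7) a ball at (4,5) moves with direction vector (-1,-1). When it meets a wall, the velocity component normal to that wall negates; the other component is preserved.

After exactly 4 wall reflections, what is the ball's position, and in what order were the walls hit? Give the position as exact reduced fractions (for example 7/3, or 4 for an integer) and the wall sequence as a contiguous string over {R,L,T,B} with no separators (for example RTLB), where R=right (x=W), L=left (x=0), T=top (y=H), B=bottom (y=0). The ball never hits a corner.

1. t=4 → L at (0,1); v=(1,-1)
2. t=1 → B at (1,0); v=(1,1)
3. t=7 → T at (8,7); v=(1,-1)
4. t=1 → R at (9,6); v=(-1,-1)

Final position: (9,6)
Wall sequence: LBTR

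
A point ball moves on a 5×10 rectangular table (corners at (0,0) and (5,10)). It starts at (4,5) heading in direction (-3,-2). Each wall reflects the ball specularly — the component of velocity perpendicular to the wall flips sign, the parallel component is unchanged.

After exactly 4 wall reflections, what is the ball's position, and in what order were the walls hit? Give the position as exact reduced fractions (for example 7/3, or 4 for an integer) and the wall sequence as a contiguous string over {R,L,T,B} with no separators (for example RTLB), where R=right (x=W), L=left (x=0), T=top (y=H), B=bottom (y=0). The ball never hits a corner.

Final position: (0,13/3)
Wall sequence: LBRL

1. t=4/3 → L at (0,7/3); v=(3,-2)
2. t=7/6 → B at (7/2,0); v=(3,2)
3. t=1/2 → R at (5,1); v=(-3,2)
4. t=5/3 → L at (0,13/3); v=(3,2)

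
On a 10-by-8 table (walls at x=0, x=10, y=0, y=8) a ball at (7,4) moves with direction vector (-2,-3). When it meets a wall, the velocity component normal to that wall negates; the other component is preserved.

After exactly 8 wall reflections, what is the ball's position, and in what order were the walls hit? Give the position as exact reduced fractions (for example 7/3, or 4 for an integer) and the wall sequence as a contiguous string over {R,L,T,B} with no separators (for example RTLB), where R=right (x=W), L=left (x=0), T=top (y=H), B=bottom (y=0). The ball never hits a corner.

Final position: (0,9/2)
Wall sequence: BLTBRTBL

1. t=4/3 → B at (13/3,0); v=(-2,3)
2. t=13/6 → L at (0,13/2); v=(2,3)
3. t=1/2 → T at (1,8); v=(2,-3)
4. t=8/3 → B at (19/3,0); v=(2,3)
5. t=11/6 → R at (10,11/2); v=(-2,3)
6. t=5/6 → T at (25/3,8); v=(-2,-3)
7. t=8/3 → B at (3,0); v=(-2,3)
8. t=3/2 → L at (0,9/2); v=(2,3)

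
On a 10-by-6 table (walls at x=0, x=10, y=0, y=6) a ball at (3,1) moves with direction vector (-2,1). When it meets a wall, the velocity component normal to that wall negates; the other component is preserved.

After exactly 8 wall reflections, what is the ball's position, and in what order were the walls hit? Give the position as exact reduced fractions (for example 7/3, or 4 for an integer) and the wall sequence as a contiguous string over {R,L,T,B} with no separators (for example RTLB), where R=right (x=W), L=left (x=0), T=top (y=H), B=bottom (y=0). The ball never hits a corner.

1. t=3/2 → L at (0,5/2); v=(2,1)
2. t=7/2 → T at (7,6); v=(2,-1)
3. t=3/2 → R at (10,9/2); v=(-2,-1)
4. t=9/2 → B at (1,0); v=(-2,1)
5. t=1/2 → L at (0,1/2); v=(2,1)
6. t=5 → R at (10,11/2); v=(-2,1)
7. t=1/2 → T at (9,6); v=(-2,-1)
8. t=9/2 → L at (0,3/2); v=(2,-1)

Final position: (0,3/2)
Wall sequence: LTRBLRTL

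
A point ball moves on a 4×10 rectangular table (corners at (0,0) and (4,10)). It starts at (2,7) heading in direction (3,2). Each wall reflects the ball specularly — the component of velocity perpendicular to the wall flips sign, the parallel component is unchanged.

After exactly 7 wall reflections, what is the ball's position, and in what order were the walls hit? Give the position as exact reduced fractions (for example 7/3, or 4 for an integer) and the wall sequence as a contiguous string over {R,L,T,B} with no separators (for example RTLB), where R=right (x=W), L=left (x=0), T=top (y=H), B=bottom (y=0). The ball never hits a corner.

Final position: (5/2,0)
Wall sequence: RTLRLRB

1. t=2/3 → R at (4,25/3); v=(-3,2)
2. t=5/6 → T at (3/2,10); v=(-3,-2)
3. t=1/2 → L at (0,9); v=(3,-2)
4. t=4/3 → R at (4,19/3); v=(-3,-2)
5. t=4/3 → L at (0,11/3); v=(3,-2)
6. t=4/3 → R at (4,1); v=(-3,-2)
7. t=1/2 → B at (5/2,0); v=(-3,2)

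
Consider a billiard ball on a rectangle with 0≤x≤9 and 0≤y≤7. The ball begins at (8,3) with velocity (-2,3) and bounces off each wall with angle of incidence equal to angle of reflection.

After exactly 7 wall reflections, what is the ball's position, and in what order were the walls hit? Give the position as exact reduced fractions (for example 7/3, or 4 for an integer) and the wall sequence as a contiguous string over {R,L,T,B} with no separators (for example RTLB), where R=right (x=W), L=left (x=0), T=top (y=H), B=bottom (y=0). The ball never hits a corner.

Final position: (14/3,7)
Wall sequence: TBLTBRT

1. t=4/3 → T at (16/3,7); v=(-2,-3)
2. t=7/3 → B at (2/3,0); v=(-2,3)
3. t=1/3 → L at (0,1); v=(2,3)
4. t=2 → T at (4,7); v=(2,-3)
5. t=7/3 → B at (26/3,0); v=(2,3)
6. t=1/6 → R at (9,1/2); v=(-2,3)
7. t=13/6 → T at (14/3,7); v=(-2,-3)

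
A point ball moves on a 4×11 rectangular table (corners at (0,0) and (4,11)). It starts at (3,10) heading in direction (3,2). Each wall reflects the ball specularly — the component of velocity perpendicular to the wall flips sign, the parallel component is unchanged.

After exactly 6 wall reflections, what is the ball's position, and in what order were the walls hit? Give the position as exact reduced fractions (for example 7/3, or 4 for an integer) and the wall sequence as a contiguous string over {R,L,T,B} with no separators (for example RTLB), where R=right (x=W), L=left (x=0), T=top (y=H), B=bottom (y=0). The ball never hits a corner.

Final position: (4,2/3)
Wall sequence: RTLRLR

1. t=1/3 → R at (4,32/3); v=(-3,2)
2. t=1/6 → T at (7/2,11); v=(-3,-2)
3. t=7/6 → L at (0,26/3); v=(3,-2)
4. t=4/3 → R at (4,6); v=(-3,-2)
5. t=4/3 → L at (0,10/3); v=(3,-2)
6. t=4/3 → R at (4,2/3); v=(-3,-2)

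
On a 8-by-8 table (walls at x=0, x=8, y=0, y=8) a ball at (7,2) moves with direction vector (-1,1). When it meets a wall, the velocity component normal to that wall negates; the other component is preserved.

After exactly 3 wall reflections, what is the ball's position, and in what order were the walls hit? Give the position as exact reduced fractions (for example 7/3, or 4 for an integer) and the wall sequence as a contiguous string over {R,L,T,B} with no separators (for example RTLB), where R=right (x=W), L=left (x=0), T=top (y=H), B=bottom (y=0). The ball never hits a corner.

Final position: (7,0)
Wall sequence: TLB

1. t=6 → T at (1,8); v=(-1,-1)
2. t=1 → L at (0,7); v=(1,-1)
3. t=7 → B at (7,0); v=(1,1)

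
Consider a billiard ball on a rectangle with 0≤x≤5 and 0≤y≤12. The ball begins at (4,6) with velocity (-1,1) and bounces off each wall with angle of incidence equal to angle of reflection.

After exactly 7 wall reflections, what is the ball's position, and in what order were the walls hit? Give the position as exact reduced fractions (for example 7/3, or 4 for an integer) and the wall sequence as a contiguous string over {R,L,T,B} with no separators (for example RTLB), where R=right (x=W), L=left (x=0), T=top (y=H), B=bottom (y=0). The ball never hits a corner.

Final position: (0,6)
Wall sequence: LTRLBRL

1. t=4 → L at (0,10); v=(1,1)
2. t=2 → T at (2,12); v=(1,-1)
3. t=3 → R at (5,9); v=(-1,-1)
4. t=5 → L at (0,4); v=(1,-1)
5. t=4 → B at (4,0); v=(1,1)
6. t=1 → R at (5,1); v=(-1,1)
7. t=5 → L at (0,6); v=(1,1)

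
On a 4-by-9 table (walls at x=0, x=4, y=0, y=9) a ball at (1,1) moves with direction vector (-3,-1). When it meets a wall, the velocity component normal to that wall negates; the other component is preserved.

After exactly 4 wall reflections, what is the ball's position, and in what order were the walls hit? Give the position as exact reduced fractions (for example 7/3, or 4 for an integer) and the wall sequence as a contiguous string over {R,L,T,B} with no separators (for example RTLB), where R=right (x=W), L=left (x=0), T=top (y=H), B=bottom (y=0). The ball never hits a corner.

1. t=1/3 → L at (0,2/3); v=(3,-1)
2. t=2/3 → B at (2,0); v=(3,1)
3. t=2/3 → R at (4,2/3); v=(-3,1)
4. t=4/3 → L at (0,2); v=(3,1)

Final position: (0,2)
Wall sequence: LBRL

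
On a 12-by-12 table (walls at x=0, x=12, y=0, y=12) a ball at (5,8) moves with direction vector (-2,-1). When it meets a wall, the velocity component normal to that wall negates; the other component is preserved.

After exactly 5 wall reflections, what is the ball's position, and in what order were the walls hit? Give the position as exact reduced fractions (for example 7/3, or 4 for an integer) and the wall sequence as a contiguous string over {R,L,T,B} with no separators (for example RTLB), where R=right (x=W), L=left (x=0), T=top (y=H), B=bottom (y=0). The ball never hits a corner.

1. t=5/2 → L at (0,11/2); v=(2,-1)
2. t=11/2 → B at (11,0); v=(2,1)
3. t=1/2 → R at (12,1/2); v=(-2,1)
4. t=6 → L at (0,13/2); v=(2,1)
5. t=11/2 → T at (11,12); v=(2,-1)

Final position: (11,12)
Wall sequence: LBRLT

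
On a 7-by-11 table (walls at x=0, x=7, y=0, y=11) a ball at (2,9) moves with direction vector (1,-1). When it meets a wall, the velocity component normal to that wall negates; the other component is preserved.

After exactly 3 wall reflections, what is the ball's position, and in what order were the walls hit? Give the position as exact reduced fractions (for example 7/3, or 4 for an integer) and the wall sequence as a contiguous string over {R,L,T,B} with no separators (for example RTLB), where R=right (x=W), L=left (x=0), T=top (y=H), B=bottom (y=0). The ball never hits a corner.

Final position: (0,3)
Wall sequence: RBL

1. t=5 → R at (7,4); v=(-1,-1)
2. t=4 → B at (3,0); v=(-1,1)
3. t=3 → L at (0,3); v=(1,1)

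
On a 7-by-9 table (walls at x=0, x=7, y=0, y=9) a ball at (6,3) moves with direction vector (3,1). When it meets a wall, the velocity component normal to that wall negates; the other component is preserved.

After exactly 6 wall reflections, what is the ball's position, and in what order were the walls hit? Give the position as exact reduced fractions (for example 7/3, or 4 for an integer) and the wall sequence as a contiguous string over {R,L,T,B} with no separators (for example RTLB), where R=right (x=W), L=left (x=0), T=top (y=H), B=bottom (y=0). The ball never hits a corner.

1. t=1/3 → R at (7,10/3); v=(-3,1)
2. t=7/3 → L at (0,17/3); v=(3,1)
3. t=7/3 → R at (7,8); v=(-3,1)
4. t=1 → T at (4,9); v=(-3,-1)
5. t=4/3 → L at (0,23/3); v=(3,-1)
6. t=7/3 → R at (7,16/3); v=(-3,-1)

Final position: (7,16/3)
Wall sequence: RLRTLR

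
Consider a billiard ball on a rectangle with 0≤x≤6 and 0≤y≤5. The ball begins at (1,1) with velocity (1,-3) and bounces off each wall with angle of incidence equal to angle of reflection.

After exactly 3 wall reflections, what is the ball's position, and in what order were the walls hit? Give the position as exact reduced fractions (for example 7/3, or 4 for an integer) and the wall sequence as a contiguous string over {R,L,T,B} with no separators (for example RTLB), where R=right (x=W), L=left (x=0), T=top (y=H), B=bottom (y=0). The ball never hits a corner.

Final position: (14/3,0)
Wall sequence: BTB

1. t=1/3 → B at (4/3,0); v=(1,3)
2. t=5/3 → T at (3,5); v=(1,-3)
3. t=5/3 → B at (14/3,0); v=(1,3)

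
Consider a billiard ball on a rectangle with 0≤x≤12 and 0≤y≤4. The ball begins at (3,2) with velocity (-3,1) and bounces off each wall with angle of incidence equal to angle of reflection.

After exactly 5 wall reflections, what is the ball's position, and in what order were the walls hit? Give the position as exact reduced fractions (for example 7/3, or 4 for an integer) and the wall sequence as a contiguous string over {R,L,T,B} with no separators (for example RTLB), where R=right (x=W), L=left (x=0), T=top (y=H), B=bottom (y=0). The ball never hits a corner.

1. t=1 → L at (0,3); v=(3,1)
2. t=1 → T at (3,4); v=(3,-1)
3. t=3 → R at (12,1); v=(-3,-1)
4. t=1 → B at (9,0); v=(-3,1)
5. t=3 → L at (0,3); v=(3,1)

Final position: (0,3)
Wall sequence: LTRBL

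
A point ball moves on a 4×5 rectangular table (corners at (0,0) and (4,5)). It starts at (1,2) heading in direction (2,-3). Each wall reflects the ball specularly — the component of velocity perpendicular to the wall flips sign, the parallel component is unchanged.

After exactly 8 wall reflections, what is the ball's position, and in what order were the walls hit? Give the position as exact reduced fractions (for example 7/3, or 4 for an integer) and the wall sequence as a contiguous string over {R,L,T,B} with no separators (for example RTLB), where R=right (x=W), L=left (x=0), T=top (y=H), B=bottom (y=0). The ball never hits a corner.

1. t=2/3 → B at (7/3,0); v=(2,3)
2. t=5/6 → R at (4,5/2); v=(-2,3)
3. t=5/6 → T at (7/3,5); v=(-2,-3)
4. t=7/6 → L at (0,3/2); v=(2,-3)
5. t=1/2 → B at (1,0); v=(2,3)
6. t=3/2 → R at (4,9/2); v=(-2,3)
7. t=1/6 → T at (11/3,5); v=(-2,-3)
8. t=5/3 → B at (1/3,0); v=(-2,3)

Final position: (1/3,0)
Wall sequence: BRTLBRTB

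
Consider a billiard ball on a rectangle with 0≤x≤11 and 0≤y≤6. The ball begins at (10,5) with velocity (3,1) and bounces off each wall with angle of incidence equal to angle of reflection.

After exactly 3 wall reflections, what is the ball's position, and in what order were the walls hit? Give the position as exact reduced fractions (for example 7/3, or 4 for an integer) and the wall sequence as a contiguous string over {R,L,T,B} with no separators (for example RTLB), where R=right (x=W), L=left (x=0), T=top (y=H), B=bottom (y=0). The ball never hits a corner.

Final position: (0,3)
Wall sequence: RTL

1. t=1/3 → R at (11,16/3); v=(-3,1)
2. t=2/3 → T at (9,6); v=(-3,-1)
3. t=3 → L at (0,3); v=(3,-1)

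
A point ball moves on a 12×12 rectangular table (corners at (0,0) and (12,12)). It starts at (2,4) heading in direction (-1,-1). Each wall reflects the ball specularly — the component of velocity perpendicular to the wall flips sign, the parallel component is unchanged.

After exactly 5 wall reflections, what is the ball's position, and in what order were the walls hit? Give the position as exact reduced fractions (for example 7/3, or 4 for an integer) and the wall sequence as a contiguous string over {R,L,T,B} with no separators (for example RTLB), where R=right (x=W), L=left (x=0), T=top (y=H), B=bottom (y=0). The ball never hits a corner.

1. t=2 → L at (0,2); v=(1,-1)
2. t=2 → B at (2,0); v=(1,1)
3. t=10 → R at (12,10); v=(-1,1)
4. t=2 → T at (10,12); v=(-1,-1)
5. t=10 → L at (0,2); v=(1,-1)

Final position: (0,2)
Wall sequence: LBRTL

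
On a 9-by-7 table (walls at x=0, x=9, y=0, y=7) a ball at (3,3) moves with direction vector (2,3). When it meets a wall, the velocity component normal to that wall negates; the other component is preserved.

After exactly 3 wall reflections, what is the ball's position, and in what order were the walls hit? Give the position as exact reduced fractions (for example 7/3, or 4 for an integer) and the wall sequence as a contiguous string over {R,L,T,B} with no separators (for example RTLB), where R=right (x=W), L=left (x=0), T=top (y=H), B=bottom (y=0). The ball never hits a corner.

1. t=4/3 → T at (17/3,7); v=(2,-3)
2. t=5/3 → R at (9,2); v=(-2,-3)
3. t=2/3 → B at (23/3,0); v=(-2,3)

Final position: (23/3,0)
Wall sequence: TRB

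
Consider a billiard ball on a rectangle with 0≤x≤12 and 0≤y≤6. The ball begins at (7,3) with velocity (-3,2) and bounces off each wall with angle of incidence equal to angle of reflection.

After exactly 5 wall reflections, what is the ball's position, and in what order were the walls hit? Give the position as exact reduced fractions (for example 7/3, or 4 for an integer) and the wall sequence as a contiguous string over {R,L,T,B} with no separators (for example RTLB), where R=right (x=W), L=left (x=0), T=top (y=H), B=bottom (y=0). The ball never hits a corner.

Final position: (17/2,6)
Wall sequence: TLBRT

1. t=3/2 → T at (5/2,6); v=(-3,-2)
2. t=5/6 → L at (0,13/3); v=(3,-2)
3. t=13/6 → B at (13/2,0); v=(3,2)
4. t=11/6 → R at (12,11/3); v=(-3,2)
5. t=7/6 → T at (17/2,6); v=(-3,-2)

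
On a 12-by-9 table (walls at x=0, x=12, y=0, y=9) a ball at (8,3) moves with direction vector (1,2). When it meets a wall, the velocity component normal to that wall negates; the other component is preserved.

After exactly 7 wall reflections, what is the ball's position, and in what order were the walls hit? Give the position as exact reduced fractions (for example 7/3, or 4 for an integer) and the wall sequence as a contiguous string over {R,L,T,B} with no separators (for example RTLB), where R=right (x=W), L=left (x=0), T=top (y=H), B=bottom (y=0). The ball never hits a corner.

1. t=3 → T at (11,9); v=(1,-2)
2. t=1 → R at (12,7); v=(-1,-2)
3. t=7/2 → B at (17/2,0); v=(-1,2)
4. t=9/2 → T at (4,9); v=(-1,-2)
5. t=4 → L at (0,1); v=(1,-2)
6. t=1/2 → B at (1/2,0); v=(1,2)
7. t=9/2 → T at (5,9); v=(1,-2)

Final position: (5,9)
Wall sequence: TRBTLBT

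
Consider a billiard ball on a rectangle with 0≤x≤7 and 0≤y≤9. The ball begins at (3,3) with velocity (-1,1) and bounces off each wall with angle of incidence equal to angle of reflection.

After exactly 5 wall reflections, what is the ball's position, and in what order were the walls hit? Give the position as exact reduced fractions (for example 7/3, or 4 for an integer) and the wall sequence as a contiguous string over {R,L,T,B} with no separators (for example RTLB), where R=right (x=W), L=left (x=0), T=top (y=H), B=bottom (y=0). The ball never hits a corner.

Final position: (0,2)
Wall sequence: LTRBL

1. t=3 → L at (0,6); v=(1,1)
2. t=3 → T at (3,9); v=(1,-1)
3. t=4 → R at (7,5); v=(-1,-1)
4. t=5 → B at (2,0); v=(-1,1)
5. t=2 → L at (0,2); v=(1,1)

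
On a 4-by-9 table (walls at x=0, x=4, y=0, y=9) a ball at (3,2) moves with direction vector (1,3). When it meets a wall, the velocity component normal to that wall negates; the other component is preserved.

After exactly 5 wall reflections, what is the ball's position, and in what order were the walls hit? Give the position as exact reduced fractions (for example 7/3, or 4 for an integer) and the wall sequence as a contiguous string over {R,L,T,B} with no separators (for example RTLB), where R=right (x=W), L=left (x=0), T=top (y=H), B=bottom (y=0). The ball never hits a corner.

1. t=1 → R at (4,5); v=(-1,3)
2. t=4/3 → T at (8/3,9); v=(-1,-3)
3. t=8/3 → L at (0,1); v=(1,-3)
4. t=1/3 → B at (1/3,0); v=(1,3)
5. t=3 → T at (10/3,9); v=(1,-3)

Final position: (10/3,9)
Wall sequence: RTLBT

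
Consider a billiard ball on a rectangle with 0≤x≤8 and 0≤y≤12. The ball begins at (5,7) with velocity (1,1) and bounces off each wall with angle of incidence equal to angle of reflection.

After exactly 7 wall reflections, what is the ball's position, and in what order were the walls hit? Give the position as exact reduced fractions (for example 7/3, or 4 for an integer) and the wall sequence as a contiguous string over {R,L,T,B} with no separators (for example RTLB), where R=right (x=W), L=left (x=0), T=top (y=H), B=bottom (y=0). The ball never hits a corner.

1. t=3 → R at (8,10); v=(-1,1)
2. t=2 → T at (6,12); v=(-1,-1)
3. t=6 → L at (0,6); v=(1,-1)
4. t=6 → B at (6,0); v=(1,1)
5. t=2 → R at (8,2); v=(-1,1)
6. t=8 → L at (0,10); v=(1,1)
7. t=2 → T at (2,12); v=(1,-1)

Final position: (2,12)
Wall sequence: RTLBRLT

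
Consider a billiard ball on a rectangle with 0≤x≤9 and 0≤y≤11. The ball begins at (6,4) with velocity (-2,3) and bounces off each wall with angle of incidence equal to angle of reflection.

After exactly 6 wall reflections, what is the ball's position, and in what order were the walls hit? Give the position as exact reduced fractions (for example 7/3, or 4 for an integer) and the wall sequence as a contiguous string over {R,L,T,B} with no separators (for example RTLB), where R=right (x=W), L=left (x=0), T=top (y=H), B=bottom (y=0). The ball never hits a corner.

Final position: (0,4)
Wall sequence: TLBRTL

1. t=7/3 → T at (4/3,11); v=(-2,-3)
2. t=2/3 → L at (0,9); v=(2,-3)
3. t=3 → B at (6,0); v=(2,3)
4. t=3/2 → R at (9,9/2); v=(-2,3)
5. t=13/6 → T at (14/3,11); v=(-2,-3)
6. t=7/3 → L at (0,4); v=(2,-3)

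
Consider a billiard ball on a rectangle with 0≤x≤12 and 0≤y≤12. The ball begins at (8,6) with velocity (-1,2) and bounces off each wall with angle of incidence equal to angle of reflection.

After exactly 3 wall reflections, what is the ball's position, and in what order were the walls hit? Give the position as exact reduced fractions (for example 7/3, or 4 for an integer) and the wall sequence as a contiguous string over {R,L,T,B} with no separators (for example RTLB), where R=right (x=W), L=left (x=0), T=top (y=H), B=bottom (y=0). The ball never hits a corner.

1. t=3 → T at (5,12); v=(-1,-2)
2. t=5 → L at (0,2); v=(1,-2)
3. t=1 → B at (1,0); v=(1,2)

Final position: (1,0)
Wall sequence: TLB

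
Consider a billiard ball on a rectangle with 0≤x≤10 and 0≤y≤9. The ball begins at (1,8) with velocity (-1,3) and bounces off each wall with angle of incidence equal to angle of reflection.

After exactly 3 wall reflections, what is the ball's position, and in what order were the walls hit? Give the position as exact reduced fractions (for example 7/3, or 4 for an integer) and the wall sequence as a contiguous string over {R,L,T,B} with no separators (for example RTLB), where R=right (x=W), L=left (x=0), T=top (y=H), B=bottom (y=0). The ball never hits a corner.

Final position: (7/3,0)
Wall sequence: TLB

1. t=1/3 → T at (2/3,9); v=(-1,-3)
2. t=2/3 → L at (0,7); v=(1,-3)
3. t=7/3 → B at (7/3,0); v=(1,3)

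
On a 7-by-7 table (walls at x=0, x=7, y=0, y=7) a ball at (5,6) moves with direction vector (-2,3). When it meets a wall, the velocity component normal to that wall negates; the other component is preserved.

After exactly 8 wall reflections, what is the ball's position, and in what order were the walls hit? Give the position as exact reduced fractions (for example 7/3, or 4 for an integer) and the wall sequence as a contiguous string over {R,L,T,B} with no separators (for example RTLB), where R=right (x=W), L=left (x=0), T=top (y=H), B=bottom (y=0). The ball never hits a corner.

1. t=1/3 → T at (13/3,7); v=(-2,-3)
2. t=13/6 → L at (0,1/2); v=(2,-3)
3. t=1/6 → B at (1/3,0); v=(2,3)
4. t=7/3 → T at (5,7); v=(2,-3)
5. t=1 → R at (7,4); v=(-2,-3)
6. t=4/3 → B at (13/3,0); v=(-2,3)
7. t=13/6 → L at (0,13/2); v=(2,3)
8. t=1/6 → T at (1/3,7); v=(2,-3)

Final position: (1/3,7)
Wall sequence: TLBTRBLT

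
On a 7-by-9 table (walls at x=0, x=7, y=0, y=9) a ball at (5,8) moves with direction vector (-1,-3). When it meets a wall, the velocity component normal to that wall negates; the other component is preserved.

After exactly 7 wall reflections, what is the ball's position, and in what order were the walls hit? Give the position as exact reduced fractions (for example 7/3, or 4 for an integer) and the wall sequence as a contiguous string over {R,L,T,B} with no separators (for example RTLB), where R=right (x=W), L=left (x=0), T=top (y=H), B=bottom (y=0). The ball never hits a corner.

1. t=8/3 → B at (7/3,0); v=(-1,3)
2. t=7/3 → L at (0,7); v=(1,3)
3. t=2/3 → T at (2/3,9); v=(1,-3)
4. t=3 → B at (11/3,0); v=(1,3)
5. t=3 → T at (20/3,9); v=(1,-3)
6. t=1/3 → R at (7,8); v=(-1,-3)
7. t=8/3 → B at (13/3,0); v=(-1,3)

Final position: (13/3,0)
Wall sequence: BLTBTRB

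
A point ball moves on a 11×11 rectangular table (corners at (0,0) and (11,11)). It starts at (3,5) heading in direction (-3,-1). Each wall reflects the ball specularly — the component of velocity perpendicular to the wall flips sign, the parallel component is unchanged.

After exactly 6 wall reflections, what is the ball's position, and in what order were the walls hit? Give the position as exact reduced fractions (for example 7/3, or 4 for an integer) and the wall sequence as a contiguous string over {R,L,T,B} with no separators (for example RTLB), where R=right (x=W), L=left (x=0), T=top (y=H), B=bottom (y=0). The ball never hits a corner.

1. t=1 → L at (0,4); v=(3,-1)
2. t=11/3 → R at (11,1/3); v=(-3,-1)
3. t=1/3 → B at (10,0); v=(-3,1)
4. t=10/3 → L at (0,10/3); v=(3,1)
5. t=11/3 → R at (11,7); v=(-3,1)
6. t=11/3 → L at (0,32/3); v=(3,1)

Final position: (0,32/3)
Wall sequence: LRBLRL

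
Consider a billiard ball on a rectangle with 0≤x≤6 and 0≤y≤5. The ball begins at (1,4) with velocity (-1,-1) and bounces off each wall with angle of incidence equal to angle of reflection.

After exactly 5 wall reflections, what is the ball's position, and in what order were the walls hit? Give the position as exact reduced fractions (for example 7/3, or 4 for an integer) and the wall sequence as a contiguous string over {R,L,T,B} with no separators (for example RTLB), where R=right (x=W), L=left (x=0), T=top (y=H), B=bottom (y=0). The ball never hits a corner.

1. t=1 → L at (0,3); v=(1,-1)
2. t=3 → B at (3,0); v=(1,1)
3. t=3 → R at (6,3); v=(-1,1)
4. t=2 → T at (4,5); v=(-1,-1)
5. t=4 → L at (0,1); v=(1,-1)

Final position: (0,1)
Wall sequence: LBRTL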